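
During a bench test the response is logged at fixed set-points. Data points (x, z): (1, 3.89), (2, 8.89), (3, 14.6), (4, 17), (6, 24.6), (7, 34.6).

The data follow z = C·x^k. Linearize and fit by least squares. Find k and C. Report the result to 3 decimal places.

k = 1.065, C = 4.082

Taking logs, ln z = k·ln x + ln C, so regress ln z on ln x.
Over the data: Σln x = 6.9157, Σ(ln x)² = 10.6062, Σln z = 15.8042, Σln x·ln z = 21.0221.
Normal system: [[10.6062, 6.9157]; [6.9157, 6]]·[k, ln C]ᵀ = [21.0221, 15.8042]ᵀ.
Solving (det = 15.8099): k = 1.06487, ln C = 1.40664, so C = exp(1.40664) = 4.08221.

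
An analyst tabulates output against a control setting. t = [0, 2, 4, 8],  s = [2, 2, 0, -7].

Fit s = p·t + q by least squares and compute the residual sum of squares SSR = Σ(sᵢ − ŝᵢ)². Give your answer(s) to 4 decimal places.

From the data, Σt·t = 84, Σt = 14, Σ1 = 4.
For Aᵀs: Σt·s = -52, Σs = -3.
Δ = 84·4 − 14² = 140.
p = ((-52)·4 − 14·(-3))/140 = -83/70; q = (84·(-3) − 14·(-52))/140 = 17/5.
Residuals: -7/5, 34/35, 47/35, -32/35; SSR = 194/35.

SSR = 5.5429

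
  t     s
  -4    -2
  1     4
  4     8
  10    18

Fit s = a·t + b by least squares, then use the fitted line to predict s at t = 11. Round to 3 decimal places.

From the data, Σt·t = 133, Σt = 11, Σ1 = 4.
Right-hand side: Σt·s = 224, Σs = 28.
So MᵀM·[a, b]ᵀ = Mᵀs: [[133, 11]; [11, 4]]·[a, b]ᵀ = [224, 28]ᵀ.
Determinant 133·4 − 11² = 411.
a = (224·4 − 11·28)/411 = 196/137; b = (133·28 − 11·224)/411 = 420/137.
At t = 11: ŝ = (196/137)·(11) + (420/137)·(1) = 2576/137.

ŝ = 18.803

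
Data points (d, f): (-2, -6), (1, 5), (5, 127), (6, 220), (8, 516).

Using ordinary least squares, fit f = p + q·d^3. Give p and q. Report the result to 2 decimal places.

With design matrix A, AᵀA = [[5, 846]; [846, 324490]] and Aᵀf = [862, 327640]ᵀ.
Δ = 5·324490 − 846² = 906734.
p = (862·324490 − 846·327640)/906734 = 1263470/453367; q = (5·327640 − 846·862)/906734 = 454474/453367.

p = 2.79, q = 1.00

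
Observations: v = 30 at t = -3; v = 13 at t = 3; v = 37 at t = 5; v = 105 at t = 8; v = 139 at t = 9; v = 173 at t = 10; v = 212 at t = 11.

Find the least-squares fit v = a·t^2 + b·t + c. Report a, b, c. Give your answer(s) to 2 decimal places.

Compute the Gram sums: Σt^2·t^2 = 36085, Σt^2·t = 3697, Σt^2 = 409, Σt·t = 409, Σt = 43, Σ1 = 7.
And Σt^2·v = 62243, Σt·v = 6287, Σv = 709.
Row-reducing yields a = 424234/211323, b = -217041/70441, c = 616370/211323.

a = 2.01, b = -3.08, c = 2.92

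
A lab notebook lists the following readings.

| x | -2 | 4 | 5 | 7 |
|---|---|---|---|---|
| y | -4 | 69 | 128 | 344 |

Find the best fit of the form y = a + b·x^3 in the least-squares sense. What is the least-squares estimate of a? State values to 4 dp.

a = 4.5773

Forming MᵀM = [[4, 524]; [524, 137434]] and Mᵀy = [537, 138440]ᵀ gives MᵀM·[a, b]ᵀ = Mᵀy.
Δ = 4·137434 − 524² = 275160.
a = (537·137434 − 524·138440)/275160 = 629749/137580; b = (4·138440 − 524·537)/275160 = 68093/68790.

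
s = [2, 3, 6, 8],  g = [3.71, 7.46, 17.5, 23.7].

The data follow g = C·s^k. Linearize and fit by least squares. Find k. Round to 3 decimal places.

Let Y = ln g. Fitting Y = k·ln s + ln C by least squares:
Σln s = 5.6630, Σ(ln s)² = 9.2219, Σln g = 9.3483, Σln s·ln g = 14.8273.
Equations: 9.2219·k + 5.6630·ln C = 14.8273;  5.6630·k + 4·ln C = 9.3483.
Δ = 9.2219·4 − (5.6630)² = 4.8184; k = (14.8273·4 − 5.6630·9.3483)/4.8184 = 1.32205, ln C = (9.2219·9.3483 − 5.6630·14.8273)/4.8184 = 0.46538.

k = 1.322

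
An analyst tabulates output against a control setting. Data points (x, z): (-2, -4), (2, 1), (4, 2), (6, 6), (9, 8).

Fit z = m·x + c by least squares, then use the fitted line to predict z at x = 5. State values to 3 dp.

Normal-equation sums: Σx·x = 141, Σx = 19, Σ1 = 5.
For Aᵀz: Σx·z = 126, Σz = 13.
Determinant 141·5 − 19² = 344.
m = (126·5 − 19·13)/344 = 383/344; c = (141·13 − 19·126)/344 = -561/344.
At x = 5: ẑ = (383/344)·(5) + (-561/344)·(1) = 677/172.

ẑ = 3.936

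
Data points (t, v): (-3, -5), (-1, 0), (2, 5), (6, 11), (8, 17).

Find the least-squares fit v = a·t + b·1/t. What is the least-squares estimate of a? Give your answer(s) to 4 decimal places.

Setting ∂/∂a … = 0 gives: 114·a + 5·b = 227;  5·a + (809/576)·b = 65/8.
det = 114·(809/576) − 5² = 12971/96.
a = (227·(809/576) − 5·(65/8))/(12971/96) = 160243/77826; b = (114·(65/8) − 5·227)/(12971/96) = -20040/12971.

a = 2.0590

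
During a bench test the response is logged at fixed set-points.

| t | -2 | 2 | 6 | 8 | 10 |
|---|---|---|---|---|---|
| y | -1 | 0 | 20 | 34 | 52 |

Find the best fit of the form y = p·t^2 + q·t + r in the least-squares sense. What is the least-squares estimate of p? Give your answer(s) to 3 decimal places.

From the data, Σt^2·t^2 = 15424, Σt^2·t = 1728, Σt^2 = 208, Σt·t = 208, Σt = 24, Σ1 = 5.
For Aᵀy: Σt^2·y = 8092, Σt·y = 914, Σy = 105.
AᵀA·[p, q, r]ᵀ = Aᵀy becomes [[15424, 1728, 208]; [1728, 208, 24]; [208, 24, 5]]·[p, q, r]ᵀ = [8092, 914, 105]ᵀ.
Row-reducing yields p = 3629/7504, q = 2311/3752, r = -139/67.

p = 0.484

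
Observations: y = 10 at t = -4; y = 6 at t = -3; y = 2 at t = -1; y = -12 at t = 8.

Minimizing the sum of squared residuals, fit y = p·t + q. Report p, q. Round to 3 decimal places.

Compute the Gram sums: Σt·t = 90, Σt = 0, Σ1 = 4.
For Xᵀy: Σt·y = -156, Σy = 6.
XᵀX·[p, q]ᵀ = Xᵀy becomes [[90, 0]; [0, 4]]·[p, q]ᵀ = [-156, 6]ᵀ.
Δ = 90·4 − 0² = 360.
p = ((-156)·4 − 0·6)/360 = -26/15; q = (90·6 − 0·(-156))/360 = 3/2.

p = -1.733, q = 1.500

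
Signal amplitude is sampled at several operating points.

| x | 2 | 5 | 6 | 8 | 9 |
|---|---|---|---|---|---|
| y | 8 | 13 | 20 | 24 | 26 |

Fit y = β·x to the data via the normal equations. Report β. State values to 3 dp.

The normal equations are: 210·β = 627.
β = 627/210 = 2.98571.

β = 2.986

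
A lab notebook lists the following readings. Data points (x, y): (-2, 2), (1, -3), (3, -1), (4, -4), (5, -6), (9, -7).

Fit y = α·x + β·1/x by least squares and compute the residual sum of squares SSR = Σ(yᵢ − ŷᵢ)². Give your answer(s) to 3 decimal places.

SSR = 7.368

Normal-equation sums: Σx·x = 136, Σx·1/x = 6, Σ1/x·1/x = 47821/32400.
And Σx·y = -119, Σ1/x·y = -329/45.
det = 136·(47821/32400) − 6² = 667157/4050.
α = ((-119)·(47821/32400) − 6·(-329/45))/(667157/4050) = -4269419/5337256; β = (136·(-329/45) − 6·(-119))/(667157/4050) = -1135260/667157.
Residuals: -1202683/2668628, -2660269/5337256, 10498361/5337256, -500207/1334314, -8860025/5337256, 2073099/5337256; SSR = 39323483/5337256.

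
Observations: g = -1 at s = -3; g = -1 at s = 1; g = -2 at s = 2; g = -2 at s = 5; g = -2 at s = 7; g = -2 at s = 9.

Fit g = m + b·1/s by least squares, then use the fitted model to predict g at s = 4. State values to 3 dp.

ĝ = -1.669

Entries of XᵀX: Σ1 = 6, Σ1/s = 1021/630, Σ1/s·1/s = 569101/396900.
And Σg = -10, Σ1/s·g = -811/315.
det = 6·(569101/396900) − (1021/630)² = 474433/79380.
m = ((-10)·(569101/396900) − (1021/630)·(-811/315))/(474433/79380) = -4034948/2372165; b = (6·(-811/315) − (1021/630)·(-10))/(474433/79380) = 60228/474433.
At s = 4: ĝ = (-4034948/2372165)·(1) + (60228/474433)·(1/4) = -3959663/2372165.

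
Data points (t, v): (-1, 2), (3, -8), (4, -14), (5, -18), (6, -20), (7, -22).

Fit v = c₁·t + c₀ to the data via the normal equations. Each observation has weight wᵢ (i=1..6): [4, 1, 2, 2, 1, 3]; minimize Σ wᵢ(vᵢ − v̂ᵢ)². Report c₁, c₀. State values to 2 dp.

Forming AᵀWA = [[278, 44]; [44, 13]] and AᵀWv = [-906, -150]ᵀ gives AᵀWA·[c₁, c₀]ᵀ = AᵀWv.
Eliminating c₀: 13·(row 1) − 44·(row 2) gives 1678·c₁ = 13·(-906) − 44·(-150) = -5178, so c₁ = -2589/839.
Then c₀ = ((-150) − 44·(-2589/839))/13 = -918/839.

c₁ = -3.09, c₀ = -1.09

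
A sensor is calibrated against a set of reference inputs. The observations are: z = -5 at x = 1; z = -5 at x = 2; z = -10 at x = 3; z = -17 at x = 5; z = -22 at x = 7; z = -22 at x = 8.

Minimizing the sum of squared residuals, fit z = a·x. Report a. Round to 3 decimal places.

Setting ∂/∂a … = 0 gives: 152·a = -460.
(Σx·x = 152, Σx·z = -460.)
Hence a = -460 / 152 ≈ -3.02632.

a = -3.026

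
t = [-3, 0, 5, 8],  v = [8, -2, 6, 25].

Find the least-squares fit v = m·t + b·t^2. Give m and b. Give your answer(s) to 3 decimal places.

From the data, Σt·t = 98, Σt·t^2 = 610, Σt^2·t^2 = 4802.
Moment sums: Σt·v = 206, Σt^2·v = 1822.
So XᵀX·[m, b]ᵀ = Xᵀv: [[98, 610]; [610, 4802]]·[m, b]ᵀ = [206, 1822]ᵀ.
Δ = 98·4802 − 610² = 98496.
m = (206·4802 − 610·1822)/98496 = -67/54; b = (98·1822 − 610·206)/98496 = 29/54.

m = -1.241, b = 0.537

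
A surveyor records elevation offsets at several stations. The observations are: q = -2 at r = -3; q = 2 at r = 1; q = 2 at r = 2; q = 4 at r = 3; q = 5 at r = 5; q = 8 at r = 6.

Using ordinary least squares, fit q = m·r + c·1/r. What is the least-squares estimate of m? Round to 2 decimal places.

m = 1.13

Normal-equation sums: Σr·r = 84, Σr·1/r = 6, Σ1/r·1/r = 77/50.
Moment sums: Σr·q = 97, Σ1/r·q = 22/3.
Normal equations: [[84, 6]; [6, 77/50]]·[m, c]ᵀ = [97, 22/3]ᵀ.
Determinant 84·(77/50) − 6² = 2334/25.
m = (97·(77/50) − 6·(22/3))/(2334/25) = 5269/4668; c = (84·(22/3) − 6·97)/(2334/25) = 425/1167.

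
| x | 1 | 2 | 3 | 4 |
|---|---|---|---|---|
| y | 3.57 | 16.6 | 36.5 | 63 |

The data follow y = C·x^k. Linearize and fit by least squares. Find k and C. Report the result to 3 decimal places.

k = 2.075, C = 3.695

Taking logs, ln y = k·ln x + ln C, so regress ln y on ln x.
Σln x = 3.1781, Σ(ln x)² = 3.6092, Σln y = 11.8224, Σln x·ln y = 11.6430.
Equations: 3.6092·k + 3.1781·ln C = 11.6430;  3.1781·k + 4·ln C = 11.8224.
Slope k = (n·Σln x·ln y − Σln x·Σln y)/(n·Σ(ln x)² − (Σln x)²) = (4·11.6430 − 3.1781·11.8224)/4.3368 = 2.07517; ln C = (Σln y − k·Σln x)/n = 1.30685, so C = exp(1.30685) = 3.69452.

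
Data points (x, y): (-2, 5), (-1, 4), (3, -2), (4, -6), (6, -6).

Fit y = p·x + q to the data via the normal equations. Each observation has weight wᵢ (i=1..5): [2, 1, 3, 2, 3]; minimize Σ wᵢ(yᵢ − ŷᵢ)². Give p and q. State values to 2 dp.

p = -1.47, q = 2.00

From the data, Σwᵢ·x·x = 176, Σwᵢ·x = 30, Σwᵢ·1 = 11.
Right-hand side: Σwᵢ·x·y = -198, Σwᵢ·y = -22.
MᵀWM·[p, q]ᵀ = MᵀWy becomes [[176, 30]; [30, 11]]·[p, q]ᵀ = [-198, -22]ᵀ.
Δ = 176·11 − 30² = 1036.
p = ((-198)·11 − 30·(-22))/1036 = -759/518; q = (176·(-22) − 30·(-198))/1036 = 517/259.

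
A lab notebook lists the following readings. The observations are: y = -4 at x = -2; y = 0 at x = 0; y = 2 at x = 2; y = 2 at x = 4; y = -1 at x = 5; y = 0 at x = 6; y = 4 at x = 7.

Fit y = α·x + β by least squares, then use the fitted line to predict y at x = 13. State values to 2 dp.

With design matrix M, MᵀM = [[134, 22]; [22, 7]] and Mᵀy = [43, 3]ᵀ.
Δ = 134·7 − 22² = 454.
α = (43·7 − 22·3)/454 = 235/454; β = (134·3 − 22·43)/454 = -272/227.
At x = 13: ŷ = (235/454)·(13) + (-272/227)·(1) = 2511/454.

ŷ = 5.53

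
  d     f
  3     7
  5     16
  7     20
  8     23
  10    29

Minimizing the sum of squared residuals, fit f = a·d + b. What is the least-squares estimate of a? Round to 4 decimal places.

a = 3.0137

Normal-equation sums: Σd·d = 247, Σd = 33, Σ1 = 5.
And Σd·f = 715, Σf = 95.
Determinant 247·5 − 33² = 146.
a = (715·5 − 33·95)/146 = 220/73; b = (247·95 − 33·715)/146 = -65/73.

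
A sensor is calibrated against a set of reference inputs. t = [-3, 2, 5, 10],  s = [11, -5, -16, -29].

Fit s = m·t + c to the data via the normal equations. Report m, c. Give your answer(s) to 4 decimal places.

m = -3.1067, c = 1.1236

With design matrix X, XᵀX = [[138, 14]; [14, 4]] and Xᵀs = [-413, -39]ᵀ.
Eliminating c: 4·(row 1) − 14·(row 2) gives 356·m = 4·(-413) − 14·(-39) = -1106, so m = -553/178.
Then c = ((-39) − 14·(-553/178))/4 = 100/89.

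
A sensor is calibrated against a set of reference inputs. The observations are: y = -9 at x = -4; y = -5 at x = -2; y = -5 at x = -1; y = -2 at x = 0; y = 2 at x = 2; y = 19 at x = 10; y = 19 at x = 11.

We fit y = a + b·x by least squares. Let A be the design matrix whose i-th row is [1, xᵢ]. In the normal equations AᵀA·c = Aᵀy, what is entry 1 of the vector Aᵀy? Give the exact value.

19

Entry 1 ↔ basis 1, so (Aᵀy)_{1} = Σᵢ yᵢ = (1)·(-9) + (1)·(-5) + (1)·(-5) + (1)·(-2) + (1)·(2) + (1)·(19) + (1)·(19) = 19.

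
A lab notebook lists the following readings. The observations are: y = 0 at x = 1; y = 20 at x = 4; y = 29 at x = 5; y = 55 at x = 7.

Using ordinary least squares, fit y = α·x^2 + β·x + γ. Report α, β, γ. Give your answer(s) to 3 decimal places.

Forming AᵀA = [[3283, 533, 91]; [533, 91, 17]; [91, 17, 4]] and Aᵀy = [3740, 610, 104]ᵀ gives AᵀA·[α, β, γ]ᵀ = Aᵀy.
Solving the 3×3 system (Gaussian elimination) gives α = 53/60, β = 207/100, γ = -217/75.

α = 0.883, β = 2.070, γ = -2.893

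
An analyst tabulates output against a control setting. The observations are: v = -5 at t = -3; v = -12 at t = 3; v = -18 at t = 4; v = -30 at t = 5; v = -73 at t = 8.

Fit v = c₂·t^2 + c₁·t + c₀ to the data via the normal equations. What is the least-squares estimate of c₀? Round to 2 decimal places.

From the data, Σt^2·t^2 = 5139, Σt^2·t = 701, Σt^2 = 123, Σt·t = 123, Σt = 17, Σ1 = 5.
And Σt^2·v = -5863, Σt·v = -827, Σv = -138.
So MᵀM·[c₂, c₁, c₀]ᵀ = Mᵀv: [[5139, 701, 123]; [701, 123, 17]; [123, 17, 5]]·[c₂, c₁, c₀]ᵀ = [-5863, -827, -138]ᵀ.
Row-reducing yields c₂ = -18669/18064, c₁ = -18155/18064, c₀ = 11209/9032.

c₀ = 1.24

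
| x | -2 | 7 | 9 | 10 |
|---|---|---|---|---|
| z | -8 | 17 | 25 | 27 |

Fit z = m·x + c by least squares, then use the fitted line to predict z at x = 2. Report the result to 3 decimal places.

The normal equations are: 234·m + 24·c = 630;  24·m + 4·c = 61.
Δ = 234·4 − 24² = 360.
m = (630·4 − 24·61)/360 = 44/15; c = (234·61 − 24·630)/360 = -47/20.
At x = 2: ẑ = (44/15)·(2) + (-47/20)·(1) = 211/60.

ẑ = 3.517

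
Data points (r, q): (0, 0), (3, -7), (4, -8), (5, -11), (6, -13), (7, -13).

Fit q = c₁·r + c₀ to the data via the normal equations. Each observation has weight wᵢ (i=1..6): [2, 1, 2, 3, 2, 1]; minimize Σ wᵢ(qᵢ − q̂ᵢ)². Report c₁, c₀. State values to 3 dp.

Compute the Gram sums: Σwᵢ·r·r = 237, Σwᵢ·r = 45, Σwᵢ·1 = 11.
Moment sums: Σwᵢ·r·q = -497, Σwᵢ·q = -95.
So AᵀWA·[c₁, c₀]ᵀ = AᵀWq: [[237, 45]; [45, 11]]·[c₁, c₀]ᵀ = [-497, -95]ᵀ.
Eliminating c₀: 11·(row 1) − 45·(row 2) gives 582·c₁ = 11·(-497) − 45·(-95) = -1192, so c₁ = -596/291.
Then c₀ = ((-95) − 45·(-596/291))/11 = -25/97.

c₁ = -2.048, c₀ = -0.258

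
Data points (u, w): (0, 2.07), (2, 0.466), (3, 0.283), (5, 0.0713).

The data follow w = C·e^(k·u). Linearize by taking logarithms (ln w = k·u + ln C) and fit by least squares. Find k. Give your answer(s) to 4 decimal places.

k = -0.6670

Taking logs, ln w = k·u + ln C, so regress ln w on u.
XᵀX = [[38.0000, 10.0000]; [10.0000, 4]], rhs = [-18.5184, -3.9392]ᵀ  (here Σu = 10.0000, Σ(u)² = 38.0000, Σln w = -3.9392, Σu·ln w = -18.5184).
Δ = 38.0000·4 − (10.0000)² = 52.0000; k = (-18.5184·4 − 10.0000·-3.9392)/52.0000 = -0.66695, ln C = (38.0000·-3.9392 − 10.0000·-18.5184)/52.0000 = 0.68259.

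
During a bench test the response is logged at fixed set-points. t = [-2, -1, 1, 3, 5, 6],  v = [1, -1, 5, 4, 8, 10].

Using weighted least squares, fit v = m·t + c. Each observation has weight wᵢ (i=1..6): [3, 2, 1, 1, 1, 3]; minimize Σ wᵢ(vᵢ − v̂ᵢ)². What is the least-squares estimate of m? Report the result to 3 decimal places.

m = 1.209

From the data, Σwᵢ·t·t = 157, Σwᵢ·t = 19, Σwᵢ·1 = 11.
And Σwᵢ·t·v = 233, Σwᵢ·v = 48.
Δ = 157·11 − 19² = 1366.
m = (233·11 − 19·48)/1366 = 1651/1366; c = (157·48 − 19·233)/1366 = 3109/1366.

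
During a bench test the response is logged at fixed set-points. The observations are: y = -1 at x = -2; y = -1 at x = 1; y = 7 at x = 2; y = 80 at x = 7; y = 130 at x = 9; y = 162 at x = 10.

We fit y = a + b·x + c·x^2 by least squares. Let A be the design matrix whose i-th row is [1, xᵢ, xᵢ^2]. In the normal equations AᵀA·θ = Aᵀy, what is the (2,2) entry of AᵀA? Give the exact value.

Row 2 ↔ basis x, column 2 ↔ basis x, so (AᵀA)_{2,2} = Σᵢ (x)·(x) = (-2)·(-2) + (1)·(1) + (2)·(2) + (7)·(7) + (9)·(9) + (10)·(10) = 239.

239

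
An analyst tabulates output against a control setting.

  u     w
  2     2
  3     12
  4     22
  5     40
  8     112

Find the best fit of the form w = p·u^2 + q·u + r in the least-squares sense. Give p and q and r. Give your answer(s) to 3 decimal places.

Sums needed: Σu^2·u^2 = 5074, Σu^2·u = 736, Σu^2 = 118, Σu·u = 118, Σu = 22, Σ1 = 5.
For Xᵀw: Σu^2·w = 8636, Σu·w = 1224, Σw = 188.
XᵀX·[p, q, r]ᵀ = Xᵀw becomes [[5074, 736, 118]; [736, 118, 22]; [118, 22, 5]]·[p, q, r]ᵀ = [8636, 1224, 188]ᵀ.
Row-reducing yields p = 3746/1911, q = -2540/1911, r = -256/91.

p = 1.960, q = -1.329, r = -2.813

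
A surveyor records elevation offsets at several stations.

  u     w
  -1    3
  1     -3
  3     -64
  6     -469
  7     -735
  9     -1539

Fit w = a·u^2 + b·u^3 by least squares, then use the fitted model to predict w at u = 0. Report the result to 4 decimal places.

The normal system XᵀX·[a, b]ᵀ = Xᵀw is [[10341, 83875]; [83875, 696477]]·[a, b]ᵀ = [-178134, -1477074]ᵀ.
Eliminating b: 696477·(row 1) − 83875·(row 2) gives 167253032·a = 696477·(-178134) − 83875·(-1477074) = -176652168, so a = -22081521/20906629.
Then b = ((-1477074) − 83875·(-22081521/20906629))/696477 = -41679123/20906629.
At u = 0: ŵ = (-22081521/20906629)·(0) + (-41679123/20906629)·(0) = 0.

ŵ = 0.0000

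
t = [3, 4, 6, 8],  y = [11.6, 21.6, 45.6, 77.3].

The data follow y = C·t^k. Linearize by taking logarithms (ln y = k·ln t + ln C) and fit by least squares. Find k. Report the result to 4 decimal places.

k = 1.9205

Taking logs, ln y = k·ln t + ln C, so regress ln y on ln t.
Σln t = 6.3561, Σ(ln t)² = 10.6632, Σln y = 13.6913, Σln t·ln y = 22.8375.
Equations: 10.6632·k + 6.3561·ln C = 22.8375;  6.3561·k + 4·ln C = 13.6913.
Solving (det = 2.2529): k = 1.92049, ln C = 0.37111.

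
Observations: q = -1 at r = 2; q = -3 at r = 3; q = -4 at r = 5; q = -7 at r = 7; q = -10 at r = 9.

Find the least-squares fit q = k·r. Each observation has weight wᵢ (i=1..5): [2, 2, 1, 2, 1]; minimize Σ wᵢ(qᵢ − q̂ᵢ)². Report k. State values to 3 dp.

k = -1.000

With design matrix X, XᵀWX = [[230]] and XᵀWq = [-230]ᵀ.
Hence k = -230 / 230 ≈ -1.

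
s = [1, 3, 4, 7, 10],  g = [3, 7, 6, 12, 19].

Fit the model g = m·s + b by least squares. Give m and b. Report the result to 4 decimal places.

m = 1.7400, b = 0.7000

Sums needed: Σs·s = 175, Σs = 25, Σ1 = 5.
And Σs·g = 322, Σg = 47.
MᵀM·[m, b]ᵀ = Mᵀg becomes [[175, 25]; [25, 5]]·[m, b]ᵀ = [322, 47]ᵀ.
Eliminating b: 5·(row 1) − 25·(row 2) gives 250·m = 5·322 − 25·47 = 435, so m = 87/50.
Then b = (47 − 25·(87/50))/5 = 7/10.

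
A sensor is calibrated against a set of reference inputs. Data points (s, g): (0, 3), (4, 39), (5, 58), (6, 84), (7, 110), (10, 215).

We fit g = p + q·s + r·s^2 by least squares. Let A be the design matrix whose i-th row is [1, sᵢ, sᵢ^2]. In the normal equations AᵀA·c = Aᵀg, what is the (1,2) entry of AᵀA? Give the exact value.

Row 1 ↔ basis 1, column 2 ↔ basis s, so (AᵀA)_{1,2} = Σᵢ s = (1)·(0) + (1)·(4) + (1)·(5) + (1)·(6) + (1)·(7) + (1)·(10) = 32.

32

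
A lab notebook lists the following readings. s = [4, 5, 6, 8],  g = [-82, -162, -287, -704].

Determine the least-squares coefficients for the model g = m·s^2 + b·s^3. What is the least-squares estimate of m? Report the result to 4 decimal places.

Normal-equation sums: Σs^2·s^2 = 6273, Σs^2·s^3 = 44693, Σs^3·s^3 = 328521.
For Mᵀg: Σs^2·g = -60750, Σs^3·g = -447938.
Eliminating b: 328521·(row 1) − 44693·(row 2) gives 63347984·m = 328521·(-60750) − 44693·(-447938) = 62042284, so m = 15510571/15836996.
Then b = ((-447938) − 44693·(15510571/15836996))/328521 = -1394343/931588.

m = 0.9794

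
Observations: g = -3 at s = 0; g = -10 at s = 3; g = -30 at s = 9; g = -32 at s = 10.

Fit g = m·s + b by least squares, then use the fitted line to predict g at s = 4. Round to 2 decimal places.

ĝ = -14.24

Sums needed: Σs·s = 190, Σs = 22, Σ1 = 4.
Moment sums: Σs·g = -620, Σg = -75.
So MᵀM·[m, b]ᵀ = Mᵀg: [[190, 22]; [22, 4]]·[m, b]ᵀ = [-620, -75]ᵀ.
Δ = 190·4 − 22² = 276.
m = ((-620)·4 − 22·(-75))/276 = -415/138; b = (190·(-75) − 22·(-620))/276 = -305/138.
At s = 4: ĝ = (-415/138)·(4) + (-305/138)·(1) = -655/46.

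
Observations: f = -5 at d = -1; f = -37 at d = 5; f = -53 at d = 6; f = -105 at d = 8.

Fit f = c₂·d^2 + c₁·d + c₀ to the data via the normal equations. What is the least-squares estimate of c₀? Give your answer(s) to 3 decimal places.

Forming XᵀX = [[6018, 852, 126]; [852, 126, 18]; [126, 18, 4]] and Xᵀf = [-9558, -1338, -200]ᵀ gives XᵀX·[c₂, c₁, c₀]ᵀ = Xᵀf.
Solving the 3×3 system (Gaussian elimination) gives c₂ = -121/61, c₁ = 863/305, c₀ = -76/305.

c₀ = -0.249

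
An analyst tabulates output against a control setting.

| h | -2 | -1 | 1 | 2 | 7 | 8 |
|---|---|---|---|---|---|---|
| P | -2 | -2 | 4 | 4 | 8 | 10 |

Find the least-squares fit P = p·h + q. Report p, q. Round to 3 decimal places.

p = 1.158, q = 0.772

Sums needed: Σh·h = 123, Σh = 15, Σ1 = 6.
And Σh·P = 154, ΣP = 22.
Determinant 123·6 − 15² = 513.
p = (154·6 − 15·22)/513 = 22/19; q = (123·22 − 15·154)/513 = 44/57.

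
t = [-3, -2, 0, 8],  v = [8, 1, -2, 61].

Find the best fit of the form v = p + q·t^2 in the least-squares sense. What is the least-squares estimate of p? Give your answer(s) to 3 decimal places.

p = -1.968

Normal-equation sums: Σ1 = 4, Σt^2 = 77, Σt^2·t^2 = 4193.
And Σv = 68, Σt^2·v = 3980.
Normal equations: [[4, 77]; [77, 4193]]·[p, q]ᵀ = [68, 3980]ᵀ.
Δ = 4·4193 − 77² = 10843.
p = (68·4193 − 77·3980)/10843 = -3048/1549; q = (4·3980 − 77·68)/10843 = 10684/10843.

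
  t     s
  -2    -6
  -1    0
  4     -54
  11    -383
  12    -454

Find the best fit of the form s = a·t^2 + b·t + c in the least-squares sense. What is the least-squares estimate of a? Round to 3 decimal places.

Sums needed: Σt^2·t^2 = 35650, Σt^2·t = 3114, Σt^2 = 286, Σt·t = 286, Σt = 24, Σ1 = 5.
And Σt^2·s = -112607, Σt·s = -9865, Σs = -897.
AᵀA·[a, b, c]ᵀ = Aᵀs becomes [[35650, 3114, 286]; [3114, 286, 24]; [286, 24, 5]]·[a, b, c]ᵀ = [-112607, -9865, -897]ᵀ.
Solving the 3×3 system (Gaussian elimination) gives a = -987217/328864, b = -640189/328864, c = 271759/164432.

a = -3.002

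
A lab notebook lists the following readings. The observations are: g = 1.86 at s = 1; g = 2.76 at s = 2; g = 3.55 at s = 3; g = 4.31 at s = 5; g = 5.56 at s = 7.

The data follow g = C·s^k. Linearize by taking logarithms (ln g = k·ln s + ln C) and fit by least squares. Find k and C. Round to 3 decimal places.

k = 0.547, C = 1.879

Linearized form: ln g = k·ln s + ln C. From the 5 transformed points,
Σln s = 5.3471, Σ(ln s)² = 8.0643, Σln g = 6.0793, Σln s·ln g = 7.7853.
Equations: 8.0643·k + 5.3471·ln C = 7.7853;  5.3471·k + 5·ln C = 6.0793.
Solving (det = 11.7297): k = 0.54731, ln C = 0.63056, so C = exp(0.63056) = 1.87866.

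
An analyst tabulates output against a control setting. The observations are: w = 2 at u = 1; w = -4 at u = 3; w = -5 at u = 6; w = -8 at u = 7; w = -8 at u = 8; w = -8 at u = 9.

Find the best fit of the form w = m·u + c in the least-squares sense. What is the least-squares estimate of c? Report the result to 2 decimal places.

Normal-equation sums: Σu·u = 240, Σu = 34, Σ1 = 6.
And Σu·w = -232, Σw = -31.
So XᵀX·[m, c]ᵀ = Xᵀw: [[240, 34]; [34, 6]]·[m, c]ᵀ = [-232, -31]ᵀ.
Eliminating c: 6·(row 1) − 34·(row 2) gives 284·m = 6·(-232) − 34·(-31) = -338, so m = -169/142.
Then c = ((-31) − 34·(-169/142))/6 = 112/71.

c = 1.58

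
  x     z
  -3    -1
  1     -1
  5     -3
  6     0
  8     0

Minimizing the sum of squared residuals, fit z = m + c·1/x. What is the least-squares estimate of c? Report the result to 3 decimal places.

c = -0.117

The normal system AᵀA·[m, c]ᵀ = Aᵀz is [[5, 139/120]; [139/120, 17201/14400]]·[m, c]ᵀ = [-5, -19/15]ᵀ.
Eliminating c: (17201/14400)·(row 1) − (139/120)·(row 2) gives (5557/1200)·m = (17201/14400)·(-5) − (139/120)·(-19/15) = -64877/14400, so m = -64877/66684.
Then c = ((-19/15) − (139/120)·(-64877/66684))/(17201/14400) = -650/5557.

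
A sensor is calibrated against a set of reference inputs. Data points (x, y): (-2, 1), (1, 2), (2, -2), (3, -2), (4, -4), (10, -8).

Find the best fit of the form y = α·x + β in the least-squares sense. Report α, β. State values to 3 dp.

Entries of AᵀA: Σx·x = 134, Σx = 18, Σ1 = 6.
Moment sums: Σx·y = -106, Σy = -13.
So AᵀA·[α, β]ᵀ = Aᵀy: [[134, 18]; [18, 6]]·[α, β]ᵀ = [-106, -13]ᵀ.
Δ = 134·6 − 18² = 480.
α = ((-106)·6 − 18·(-13))/480 = -67/80; β = (134·(-13) − 18·(-106))/480 = 83/240.

α = -0.838, β = 0.346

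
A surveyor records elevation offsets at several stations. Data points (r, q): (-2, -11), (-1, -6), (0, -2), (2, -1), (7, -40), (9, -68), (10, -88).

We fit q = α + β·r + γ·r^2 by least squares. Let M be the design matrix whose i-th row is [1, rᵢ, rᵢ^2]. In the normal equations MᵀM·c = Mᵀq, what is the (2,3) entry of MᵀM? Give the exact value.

2071

Row 2 ↔ basis r, column 3 ↔ basis r^2, so (MᵀM)_{2,3} = Σᵢ (r)·(r^2) = (-2)·(4) + (-1)·(1) + (0)·(0) + (2)·(4) + (7)·(49) + (9)·(81) + (10)·(100) = 2071.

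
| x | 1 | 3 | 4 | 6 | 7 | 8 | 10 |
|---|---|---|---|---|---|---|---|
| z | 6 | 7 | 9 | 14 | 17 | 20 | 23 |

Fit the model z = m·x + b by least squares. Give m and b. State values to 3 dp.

m = 2.099, b = 2.020

MᵀM·[m, b]ᵀ = Mᵀz reads: 275·m + 39·b = 656;  39·m + 7·b = 96.
(Σx·x = 275, Σx = 39, Σ1 = 7, Σx·z = 656, Σz = 96.)
Δ = 275·7 − 39² = 404.
m = (656·7 − 39·96)/404 = 212/101; b = (275·96 − 39·656)/404 = 204/101.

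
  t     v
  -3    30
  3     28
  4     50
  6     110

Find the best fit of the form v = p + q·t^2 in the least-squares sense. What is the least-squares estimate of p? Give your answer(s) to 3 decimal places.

p = 2.000

The normal equations are: 4·p + 70·q = 218;  70·p + 1714·q = 5282.
Eliminating q: 1714·(row 1) − 70·(row 2) gives 1956·p = 1714·218 − 70·5282 = 3912, so p = 2.
Then q = (5282 − 70·2)/1714 = 3.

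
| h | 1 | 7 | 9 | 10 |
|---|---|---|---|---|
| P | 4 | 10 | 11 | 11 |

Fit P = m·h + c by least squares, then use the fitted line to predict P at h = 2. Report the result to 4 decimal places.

Entries of XᵀX: Σh·h = 231, Σh = 27, Σ1 = 4.
And Σh·P = 283, ΣP = 36.
XᵀX·[m, c]ᵀ = XᵀP becomes [[231, 27]; [27, 4]]·[m, c]ᵀ = [283, 36]ᵀ.
Determinant 231·4 − 27² = 195.
m = (283·4 − 27·36)/195 = 32/39; c = (231·36 − 27·283)/195 = 45/13.
At h = 2: P̂ = (32/39)·(2) + (45/13)·(1) = 199/39.

P̂ = 5.1026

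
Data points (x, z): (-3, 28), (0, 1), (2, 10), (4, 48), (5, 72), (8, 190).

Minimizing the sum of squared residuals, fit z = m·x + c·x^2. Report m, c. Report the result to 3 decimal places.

Normal-equation sums: Σx·x = 118, Σx·x^2 = 682, Σx^2·x^2 = 5074.
And Σx·z = 2008, Σx^2·z = 15020.
MᵀM·[m, c]ᵀ = Mᵀz becomes [[118, 682]; [682, 5074]]·[m, c]ᵀ = [2008, 15020]ᵀ.
Δ = 118·5074 − 682² = 133608.
m = (2008·5074 − 682·15020)/133608 = -6881/16701; c = (118·15020 − 682·2008)/133608 = 50363/16701.

m = -0.412, c = 3.016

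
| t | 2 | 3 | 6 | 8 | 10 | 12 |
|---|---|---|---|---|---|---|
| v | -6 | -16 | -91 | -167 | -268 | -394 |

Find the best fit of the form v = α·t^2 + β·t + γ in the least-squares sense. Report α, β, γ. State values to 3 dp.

Forming MᵀM = [[36225, 3491, 357]; [3491, 357, 41]; [357, 41, 6]] and Mᵀv = [-97668, -9350, -942]ᵀ gives MᵀM·[α, β, γ]ᵀ = Mᵀv.
Inverting the 3×3 Gram matrix, [α, β, γ]ᵀ = [-134707/45580, 115443/45580, 35073/22790]ᵀ.

α = -2.955, β = 2.533, γ = 1.539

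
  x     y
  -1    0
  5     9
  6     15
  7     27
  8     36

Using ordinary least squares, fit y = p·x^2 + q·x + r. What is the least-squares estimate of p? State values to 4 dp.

Sums needed: Σx^2·x^2 = 8419, Σx^2·x = 1195, Σx^2 = 175, Σx·x = 175, Σx = 25, Σ1 = 5.
Right-hand side: Σx^2·y = 4392, Σx·y = 612, Σy = 87.
Row-reducing yields p = 357/410, q = -4167/2050, r = -597/205.

p = 0.8707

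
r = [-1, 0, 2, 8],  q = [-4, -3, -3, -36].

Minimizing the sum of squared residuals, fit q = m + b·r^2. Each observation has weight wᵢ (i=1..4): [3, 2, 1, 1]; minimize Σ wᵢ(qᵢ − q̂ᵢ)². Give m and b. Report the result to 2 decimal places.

From the data, Σwᵢ·1 = 7, Σwᵢ·r^2 = 71, Σwᵢ·r^2·r^2 = 4115.
Right-hand side: Σwᵢ·q = -57, Σwᵢ·r^2·q = -2328.
AᵀWA·[m, b]ᵀ = AᵀWq becomes [[7, 71]; [71, 4115]]·[m, b]ᵀ = [-57, -2328]ᵀ.
Δ = 7·4115 − 71² = 23764.
m = ((-57)·4115 − 71·(-2328))/23764 = -69267/23764; b = (7·(-2328) − 71·(-57))/23764 = -12249/23764.

m = -2.91, b = -0.52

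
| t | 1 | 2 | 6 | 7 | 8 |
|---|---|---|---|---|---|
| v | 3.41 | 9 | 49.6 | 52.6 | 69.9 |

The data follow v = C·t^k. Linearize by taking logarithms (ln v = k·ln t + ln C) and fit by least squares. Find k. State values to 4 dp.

With ln vᵢ as the transformed response and ln tᵢ as the regressor:
Σln t = 6.5103, Σ(ln t)² = 11.8015, Σln v = 15.5377, Σln t·ln v = 25.0606.
Equations: 11.8015·k + 6.5103·ln C = 25.0606;  6.5103·k + 5·ln C = 15.5377.
Δ = 11.8015·5 − (6.5103)² = 16.6240; k = (25.0606·5 − 6.5103·15.5377)/16.6240 = 1.45263, ln C = (11.8015·15.5377 − 6.5103·25.0606)/16.6240 = 1.21614.

k = 1.4526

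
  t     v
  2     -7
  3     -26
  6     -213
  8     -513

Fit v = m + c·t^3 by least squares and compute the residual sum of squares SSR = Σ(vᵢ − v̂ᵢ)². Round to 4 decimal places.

Normal-equation sums: Σ1 = 4, Σt^3 = 763, Σt^3·t^3 = 309593.
Right-hand side: Σv = -759, Σt^3·v = -309422.
Eliminating c: 309593·(row 1) − 763·(row 2) gives 656203·m = 309593·(-759) − 763·(-309422) = 1107899, so m = 1107899/656203.
Then c = ((-309422) − 763·(1107899/656203))/309593 = -658571/656203.
Residuals: -432752/656203, -387760/656203, 1372198/656203, -551686/656203; SSR = 3847768/656203.

SSR = 5.8637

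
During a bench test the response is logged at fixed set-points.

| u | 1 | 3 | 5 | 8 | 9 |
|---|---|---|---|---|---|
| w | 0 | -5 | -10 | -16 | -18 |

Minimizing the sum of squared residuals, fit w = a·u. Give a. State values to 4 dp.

Entries of MᵀM: Σu·u = 180.
For Mᵀw: Σu·w = -355.
MᵀM·[a]ᵀ = Mᵀw becomes [[180]]·[a]ᵀ = [-355]ᵀ.
a = (-355)/180 = -1.97222.

a = -1.9722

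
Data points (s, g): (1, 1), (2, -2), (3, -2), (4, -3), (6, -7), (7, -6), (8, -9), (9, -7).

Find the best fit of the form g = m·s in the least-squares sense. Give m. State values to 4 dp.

Setting ∂/∂m … = 0 gives: 260·m = -240.
(Σs·s = 260, Σs·g = -240.)
m = (-240)/260 = -0.923077.

m = -0.9231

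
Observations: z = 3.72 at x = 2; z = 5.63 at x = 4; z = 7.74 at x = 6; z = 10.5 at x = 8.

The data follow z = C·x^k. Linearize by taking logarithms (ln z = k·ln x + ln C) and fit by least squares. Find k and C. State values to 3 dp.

Taking logs, ln z = k·ln x + ln C, so regress ln z on ln x.
Sums: Σln x = 5.9506, Σ(ln x)² = 9.9367, Σln z = 7.4396, Σln x·ln z = 11.8625.
Normal system: [[9.9367, 5.9506]; [5.9506, 4]]·[k, ln C]ᵀ = [11.8625, 7.4396]ᵀ.
Slope k = (n·Σln x·ln z − Σln x·Σln z)/(n·Σ(ln x)² − (Σln x)²) = (4·11.8625 − 5.9506·7.4396)/4.3368 = 0.73313; ln C = (Σln z − k·Σln x)/n = 0.76926, so C = exp(0.76926) = 2.15816.

k = 0.733, C = 2.158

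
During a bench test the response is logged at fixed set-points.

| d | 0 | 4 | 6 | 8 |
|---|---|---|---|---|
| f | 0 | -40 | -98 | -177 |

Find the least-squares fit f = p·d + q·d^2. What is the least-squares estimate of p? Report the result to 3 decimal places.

p = 1.812

Entries of MᵀM: Σd·d = 116, Σd·d^2 = 792, Σd^2·d^2 = 5648.
For Mᵀf: Σd·f = -2164, Σd^2·f = -15496.
MᵀM·[p, q]ᵀ = Mᵀf becomes [[116, 792]; [792, 5648]]·[p, q]ᵀ = [-2164, -15496]ᵀ.
Eliminating q: 5648·(row 1) − 792·(row 2) gives 27904·p = 5648·(-2164) − 792·(-15496) = 50560, so p = 395/218.
Then q = ((-15496) − 792·(395/218))/5648 = -1307/436.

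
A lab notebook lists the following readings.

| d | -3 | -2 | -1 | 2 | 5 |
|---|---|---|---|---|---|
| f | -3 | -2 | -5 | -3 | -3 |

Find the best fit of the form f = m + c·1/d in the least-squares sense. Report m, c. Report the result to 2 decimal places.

Setting ∂/∂m … = 0 gives: 5·m + (-17/15)·c = -16;  (-17/15)·m + (743/450)·c = 49/10.
(Σ1 = 5, Σ1/d = -17/15, Σ1/d·1/d = 743/450, Σf = -16, Σ1/d·f = 49/10.)
Eliminating c: (743/450)·(row 1) − (-17/15)·(row 2) gives (3137/450)·m = (743/450)·(-16) − (-17/15)·(49/10) = -9389/450, so m = -9389/3137.
Then c = ((49/10) − (-17/15)·(-9389/3137))/(743/450) = 2865/3137.

m = -2.99, c = 0.91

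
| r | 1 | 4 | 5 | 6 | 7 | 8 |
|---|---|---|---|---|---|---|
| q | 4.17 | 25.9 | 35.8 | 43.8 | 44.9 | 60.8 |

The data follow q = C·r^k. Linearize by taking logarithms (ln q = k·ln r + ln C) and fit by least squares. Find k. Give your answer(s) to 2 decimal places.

Let Y = ln q. Fitting Y = k·ln r + ln C by least squares:
Σln r = 8.8128, Σ(ln r)² = 15.8331, Σln q = 19.9518, Σln r·ln q = 32.9866.
Equations: 15.8331·k + 8.8128·ln C = 32.9866;  8.8128·k + 6·ln C = 19.9518.
Solving (det = 17.3327): k = 1.27435, ln C = 1.45353.

k = 1.27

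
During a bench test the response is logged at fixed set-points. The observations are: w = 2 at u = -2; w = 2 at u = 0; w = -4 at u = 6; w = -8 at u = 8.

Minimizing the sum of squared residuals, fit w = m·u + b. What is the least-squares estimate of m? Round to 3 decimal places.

The normal equations are: 104·m + 12·b = -92;  12·m + 4·b = -8.
(Σu·u = 104, Σu = 12, Σ1 = 4, Σu·w = -92, Σw = -8.)
det = 104·4 − 12² = 272.
m = ((-92)·4 − 12·(-8))/272 = -1; b = (104·(-8) − 12·(-92))/272 = 1.

m = -1.000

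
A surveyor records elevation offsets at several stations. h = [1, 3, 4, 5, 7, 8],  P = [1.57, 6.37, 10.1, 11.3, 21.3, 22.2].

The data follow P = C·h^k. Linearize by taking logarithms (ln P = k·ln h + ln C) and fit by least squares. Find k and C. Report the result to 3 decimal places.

With ln Pᵢ as the transformed response and ln hᵢ as the regressor:
Σln h = 8.1197, Σ(ln h)² = 13.8297, Σln P = 13.1988, Σln h·ln P = 21.5410.
Equations: 13.8297·k + 8.1197·ln C = 21.5410;  8.1197·k + 6·ln C = 13.1988.
Solving (det = 17.0487): k = 1.29487, ln C = 0.44747, so C = exp(0.44747) = 1.56435.

k = 1.295, C = 1.564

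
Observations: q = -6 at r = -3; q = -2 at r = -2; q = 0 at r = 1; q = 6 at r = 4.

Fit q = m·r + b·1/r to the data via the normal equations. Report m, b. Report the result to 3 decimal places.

m = 1.778, b = -1.835

Entries of XᵀX: Σr·r = 30, Σr·1/r = 4, Σ1/r·1/r = 205/144.
Right-hand side: Σr·q = 46, Σ1/r·q = 9/2.
So XᵀX·[m, b]ᵀ = Xᵀq: [[30, 4]; [4, 205/144]]·[m, b]ᵀ = [46, 9/2]ᵀ.
det = 30·(205/144) − 4² = 641/24.
m = (46·(205/144) − 4·(9/2))/(641/24) = 3419/1923; b = (30·(9/2) − 4·46)/(641/24) = -1176/641.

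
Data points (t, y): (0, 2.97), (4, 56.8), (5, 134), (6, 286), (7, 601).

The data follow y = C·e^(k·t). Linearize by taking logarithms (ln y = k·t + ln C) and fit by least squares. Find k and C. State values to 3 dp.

k = 0.761, C = 2.910

Linearized form: ln y = k·t + ln C. From the 5 transformed points,
AᵀA = [[126.0000, 22.0000]; [22.0000, 5]], rhs = [119.3735, 22.0805]ᵀ  (here Σt = 22.0000, Σ(t)² = 126.0000, Σln y = 22.0805, Σt·ln y = 119.3735).
Solving (det = 146.0000): k = 0.76093, ln C = 1.06801, so C = exp(1.06801) = 2.90959.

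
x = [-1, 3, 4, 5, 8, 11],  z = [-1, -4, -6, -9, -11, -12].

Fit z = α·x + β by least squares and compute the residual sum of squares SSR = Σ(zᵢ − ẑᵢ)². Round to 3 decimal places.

SSR = 6.822

Normal-equation sums: Σx·x = 236, Σx = 30, Σ1 = 6.
And Σx·z = -300, Σz = -43.
AᵀA·[α, β]ᵀ = Aᵀz becomes [[236, 30]; [30, 6]]·[α, β]ᵀ = [-300, -43]ᵀ.
Determinant 236·6 − 30² = 516.
α = ((-300)·6 − 30·(-43))/516 = -85/86; β = (236·(-43) − 30·(-300))/516 = -287/129.
Residuals: 61/258, 307/258, 23/129, -11/6, -112/129, 283/258; SSR = 880/129.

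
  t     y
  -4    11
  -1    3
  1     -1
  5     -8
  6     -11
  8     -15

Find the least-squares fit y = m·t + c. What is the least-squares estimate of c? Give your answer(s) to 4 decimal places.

Normal-equation sums: Σt·t = 143, Σt = 15, Σ1 = 6.
For Aᵀy: Σt·y = -274, Σy = -21.
So AᵀA·[m, c]ᵀ = Aᵀy: [[143, 15]; [15, 6]]·[m, c]ᵀ = [-274, -21]ᵀ.
Δ = 143·6 − 15² = 633.
m = ((-274)·6 − 15·(-21))/633 = -443/211; c = (143·(-21) − 15·(-274))/633 = 369/211.

c = 1.7488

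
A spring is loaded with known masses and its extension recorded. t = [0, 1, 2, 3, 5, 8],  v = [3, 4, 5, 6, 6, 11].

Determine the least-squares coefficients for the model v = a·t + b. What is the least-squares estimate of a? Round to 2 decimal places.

a = 0.91

XᵀX·[a, b]ᵀ = Xᵀv reads: 103·a + 19·b = 150;  19·a + 6·b = 35.
(Σt·t = 103, Σt = 19, Σ1 = 6, Σt·v = 150, Σv = 35.)
det = 103·6 − 19² = 257.
a = (150·6 − 19·35)/257 = 235/257; b = (103·35 − 19·150)/257 = 755/257.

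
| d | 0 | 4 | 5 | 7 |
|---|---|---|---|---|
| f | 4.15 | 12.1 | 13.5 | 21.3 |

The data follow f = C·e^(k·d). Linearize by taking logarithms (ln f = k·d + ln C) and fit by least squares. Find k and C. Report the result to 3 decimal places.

k = 0.234, C = 4.298

Taking logs, ln f = k·d + ln C, so regress ln f on d.
AᵀA = [[90.0000, 16.0000]; [16.0000, 4]], rhs = [44.3972, 9.5777]ᵀ  (here Σd = 16.0000, Σ(d)² = 90.0000, Σln f = 9.5777, Σd·ln f = 44.3972).
Δ = 90.0000·4 − (16.0000)² = 104.0000; k = (44.3972·4 − 16.0000·9.5777)/104.0000 = 0.23409, ln C = (90.0000·9.5777 − 16.0000·44.3972)/104.0000 = 1.45806, so C = exp(1.45806) = 4.29762.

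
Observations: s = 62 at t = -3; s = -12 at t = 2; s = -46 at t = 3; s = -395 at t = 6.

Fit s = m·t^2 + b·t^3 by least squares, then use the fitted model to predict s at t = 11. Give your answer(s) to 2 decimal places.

ŝ = -2527.31

From the data, Σt^2·t^2 = 1474, Σt^2·t^3 = 7808, Σt^3·t^3 = 48178.
Right-hand side: Σt^2·s = -14124, Σt^3·s = -88332.
Eliminating b: 48178·(row 1) − 7808·(row 2) gives 10049508·m = 48178·(-14124) − 7808·(-88332) = 9230184, so m = 256394/279153.
Then b = ((-88332) − 7808·(256394/279153))/48178 = -553366/279153.
At t = 11: ŝ = (256394/279153)·(121) + (-553366/279153)·(1331) = -78389608/31017.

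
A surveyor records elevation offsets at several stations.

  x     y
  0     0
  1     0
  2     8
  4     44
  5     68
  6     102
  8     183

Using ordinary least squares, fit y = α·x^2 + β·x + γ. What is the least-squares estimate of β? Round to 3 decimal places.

β = -1.148

With design matrix M, MᵀM = [[6290, 926, 146]; [926, 146, 26]; [146, 26, 7]] and Mᵀy = [17820, 2608, 405]ᵀ.
Row-reducing yields α = 1243/411, β = -472/411, γ = -131/137.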